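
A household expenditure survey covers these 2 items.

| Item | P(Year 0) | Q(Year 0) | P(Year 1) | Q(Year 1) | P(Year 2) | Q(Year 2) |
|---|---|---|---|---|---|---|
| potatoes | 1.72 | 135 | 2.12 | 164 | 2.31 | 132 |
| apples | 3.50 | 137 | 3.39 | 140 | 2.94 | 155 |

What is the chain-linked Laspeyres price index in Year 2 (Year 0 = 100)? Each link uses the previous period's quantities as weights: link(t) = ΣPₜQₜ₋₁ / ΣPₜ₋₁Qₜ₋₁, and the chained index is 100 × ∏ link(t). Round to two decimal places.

101.39

Link Year 0→Year 1:
ΣP(Year 1)Q(Year 0) = 2.12×135 + 3.39×137 = 286.2 + 464.43 = 750.63
ΣP(Year 0)Q(Year 0) = 1.72×135 + 3.50×137 = 232.2 + 479.5 = 711.7
link = 750.63/711.7 = 1.054700
Link Year 1→Year 2:
ΣP(Year 2)Q(Year 1) = 2.31×164 + 2.94×140 = 378.84 + 411.6 = 790.44
ΣP(Year 1)Q(Year 1) = 2.12×164 + 3.39×140 = 347.68 + 474.6 = 822.28
link = 790.44/822.28 = 0.961278
Chained index = 100 × 1.054700 × 0.961278 = 101.3860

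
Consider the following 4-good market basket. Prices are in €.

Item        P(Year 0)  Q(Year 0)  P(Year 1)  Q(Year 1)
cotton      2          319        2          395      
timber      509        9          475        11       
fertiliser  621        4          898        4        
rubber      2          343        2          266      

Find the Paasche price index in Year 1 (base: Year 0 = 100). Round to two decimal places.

Paasche price index uses current-period quantities as weights.
ΣP(Year 1)·Q(Year 1) = 2×395 + 475×11 + 898×4 + 2×266 = 790 + 5225 + 3592 + 532 = 10139
ΣP(Year 0)·Q(Year 1) = 2×395 + 509×11 + 621×4 + 2×266 = 790 + 5599 + 2484 + 532 = 9405
Index = 10139 / 9405 × 100 = 107.8044

107.80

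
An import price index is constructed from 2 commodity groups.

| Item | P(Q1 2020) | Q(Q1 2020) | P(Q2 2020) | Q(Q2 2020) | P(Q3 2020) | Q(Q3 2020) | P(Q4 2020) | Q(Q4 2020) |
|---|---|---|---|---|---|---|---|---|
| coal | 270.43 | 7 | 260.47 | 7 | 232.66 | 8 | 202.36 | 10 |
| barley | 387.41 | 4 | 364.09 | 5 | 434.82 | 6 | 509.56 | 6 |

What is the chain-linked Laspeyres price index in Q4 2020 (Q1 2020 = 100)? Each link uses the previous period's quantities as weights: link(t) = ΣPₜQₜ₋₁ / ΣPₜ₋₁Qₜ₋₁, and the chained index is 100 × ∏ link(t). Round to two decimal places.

Link Q1 2020→Q2 2020:
ΣP(Q2 2020)Q(Q1 2020) = 260.47×7 + 364.09×4 = 1823.29 + 1456.36 = 3279.65
ΣP(Q1 2020)Q(Q1 2020) = 270.43×7 + 387.41×4 = 1893.01 + 1549.64 = 3442.65
link = 3279.65/3442.65 = 0.952653
Link Q2 2020→Q3 2020:
ΣP(Q3 2020)Q(Q2 2020) = 232.66×7 + 434.82×5 = 1628.62 + 2174.1 = 3802.72
ΣP(Q2 2020)Q(Q2 2020) = 260.47×7 + 364.09×5 = 1823.29 + 1820.45 = 3643.74
link = 3802.72/3643.74 = 1.043631
Link Q3 2020→Q4 2020:
ΣP(Q4 2020)Q(Q3 2020) = 202.36×8 + 509.56×6 = 1618.88 + 3057.36 = 4676.24
ΣP(Q3 2020)Q(Q3 2020) = 232.66×8 + 434.82×6 = 1861.28 + 2608.92 = 4470.2
link = 4676.24/4470.2 = 1.046092
Chained index = 100 × 0.952653 × 1.043631 × 1.046092 = 104.0043

104.00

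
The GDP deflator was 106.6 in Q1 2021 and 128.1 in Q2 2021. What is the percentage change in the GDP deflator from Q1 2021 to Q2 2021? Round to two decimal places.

Change = (128.1 − 106.6) / 106.6 × 100
       = 21.5 / 106.6 × 100 = 20.1689%

20.17%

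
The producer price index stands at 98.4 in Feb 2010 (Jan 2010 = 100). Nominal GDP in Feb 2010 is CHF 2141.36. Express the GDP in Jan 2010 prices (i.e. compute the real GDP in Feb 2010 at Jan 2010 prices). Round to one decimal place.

2176.2

Real = Nominal ÷ (Index/100) = 2141.36 ÷ (98.4/100)
     = 2141.36 ÷ 0.984 = 2176.1789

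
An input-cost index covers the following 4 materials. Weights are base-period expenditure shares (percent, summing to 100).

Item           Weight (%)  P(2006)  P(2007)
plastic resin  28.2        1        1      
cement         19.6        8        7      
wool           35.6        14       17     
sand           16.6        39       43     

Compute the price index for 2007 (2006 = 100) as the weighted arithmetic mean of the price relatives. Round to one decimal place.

plastic resin: 28.2 × (1/1) = 28.2 × 1.000000 = 28.2000
cement: 19.6 × (7/8) = 19.6 × 0.875000 = 17.1500
wool: 35.6 × (17/14) = 35.6 × 1.214286 = 43.2286
sand: 16.6 × (43/39) = 16.6 × 1.102564 = 18.3026
Index = Σ wᵢ·(p₁ᵢ/p₀ᵢ) = 28.2000 + 17.1500 + 43.2286 + 18.3026 = 106.8811

106.9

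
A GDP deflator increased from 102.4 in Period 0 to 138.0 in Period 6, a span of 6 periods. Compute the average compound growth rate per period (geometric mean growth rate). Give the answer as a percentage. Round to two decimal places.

5.10%

Growth factor = (138.0/102.4)^(1/6) = (1.347656)^(1/6) = 1.050985
Growth rate = 1.050985 − 1 = 0.050985 = 5.0985%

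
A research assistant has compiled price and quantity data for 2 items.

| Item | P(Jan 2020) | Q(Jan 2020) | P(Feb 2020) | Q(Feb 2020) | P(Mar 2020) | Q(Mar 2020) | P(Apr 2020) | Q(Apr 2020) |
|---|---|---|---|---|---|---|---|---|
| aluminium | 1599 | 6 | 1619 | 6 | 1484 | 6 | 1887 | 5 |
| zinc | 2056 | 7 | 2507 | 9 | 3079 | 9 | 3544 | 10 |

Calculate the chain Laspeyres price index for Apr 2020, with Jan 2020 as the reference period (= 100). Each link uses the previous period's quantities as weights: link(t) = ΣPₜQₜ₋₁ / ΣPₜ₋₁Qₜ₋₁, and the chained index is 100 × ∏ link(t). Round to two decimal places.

152.19

Link Jan 2020→Feb 2020:
ΣP(Feb 2020)Q(Jan 2020) = 1619×6 + 2507×7 = 9714 + 17549 = 27263
ΣP(Jan 2020)Q(Jan 2020) = 1599×6 + 2056×7 = 9594 + 14392 = 23986
link = 27263/23986 = 1.136621
Link Feb 2020→Mar 2020:
ΣP(Mar 2020)Q(Feb 2020) = 1484×6 + 3079×9 = 8904 + 27711 = 36615
ΣP(Feb 2020)Q(Feb 2020) = 1619×6 + 2507×9 = 9714 + 22563 = 32277
link = 36615/32277 = 1.134399
Link Mar 2020→Apr 2020:
ΣP(Apr 2020)Q(Mar 2020) = 1887×6 + 3544×9 = 11322 + 31896 = 43218
ΣP(Mar 2020)Q(Mar 2020) = 1484×6 + 3079×9 = 8904 + 27711 = 36615
link = 43218/36615 = 1.180336
Chained index = 100 × 1.136621 × 1.134399 × 1.180336 = 152.1904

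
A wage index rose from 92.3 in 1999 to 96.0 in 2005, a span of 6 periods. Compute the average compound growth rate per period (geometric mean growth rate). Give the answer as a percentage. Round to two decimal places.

Growth factor = (96.0/92.3)^(1/6) = (1.040087)^(1/6) = 1.006572
Growth rate = 1.006572 − 1 = 0.006572 = 0.6572%

0.66%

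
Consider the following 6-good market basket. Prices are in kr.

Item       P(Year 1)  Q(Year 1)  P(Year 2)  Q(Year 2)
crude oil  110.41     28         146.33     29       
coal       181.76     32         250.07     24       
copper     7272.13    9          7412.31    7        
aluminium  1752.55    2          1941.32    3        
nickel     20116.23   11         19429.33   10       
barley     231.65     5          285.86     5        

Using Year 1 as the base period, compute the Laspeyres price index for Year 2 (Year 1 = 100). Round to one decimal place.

Laspeyres price index uses base-period quantities as weights.
ΣP(Year 2)·Q(Year 1) = 146.33×28 + 250.07×32 + 7412.31×9 + 1941.32×2 + 19429.33×11 + 285.86×5 = 4097.24 + 8002.24 + 66710.79 + 3882.64 + 213722.63 + 1429.3 = 297844.84
ΣP(Year 1)·Q(Year 1) = 110.41×28 + 181.76×32 + 7272.13×9 + 1752.55×2 + 20116.23×11 + 231.65×5 = 3091.48 + 5816.32 + 65449.17 + 3505.1 + 221278.53 + 1158.25 = 300298.85
Index = 297844.84 / 300298.85 × 100 = 99.1828

99.2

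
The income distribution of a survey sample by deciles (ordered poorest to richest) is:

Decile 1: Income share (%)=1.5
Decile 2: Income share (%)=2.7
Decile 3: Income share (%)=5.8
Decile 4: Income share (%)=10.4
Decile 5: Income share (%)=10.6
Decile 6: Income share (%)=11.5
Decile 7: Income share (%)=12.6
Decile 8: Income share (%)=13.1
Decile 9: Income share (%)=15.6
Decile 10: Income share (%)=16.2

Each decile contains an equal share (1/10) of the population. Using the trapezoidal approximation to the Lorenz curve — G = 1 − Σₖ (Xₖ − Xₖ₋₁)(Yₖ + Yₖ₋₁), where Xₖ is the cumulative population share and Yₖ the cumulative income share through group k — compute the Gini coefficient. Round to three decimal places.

0.267

Cumulative income shares Yₖ: 0.0150, 0.0420, 0.1000, 0.2040, 0.3100, 0.4250, 0.5510, 0.6820, 0.8380, 1.0000
Σ (Xₖ−Xₖ₋₁)(Yₖ+Yₖ₋₁) = (1/10)(0.0150+0.0000) + (1/10)(0.0420+0.0150) + (1/10)(0.1000+0.0420) + (1/10)(0.2040+0.1000) + (1/10)(0.3100+0.2040) + (1/10)(0.4250+0.3100) + (1/10)(0.5510+0.4250) + (1/10)(0.6820+0.5510) + (1/10)(0.8380+0.6820) + (1/10)(1.0000+0.8380)
  = 0.0015 + 0.0057 + 0.0142 + 0.0304 + 0.0514 + 0.0735 + 0.0976 + 0.1233 + 0.1520 + 0.1838 = 0.7334
G = 1 − 0.7334 = 0.2666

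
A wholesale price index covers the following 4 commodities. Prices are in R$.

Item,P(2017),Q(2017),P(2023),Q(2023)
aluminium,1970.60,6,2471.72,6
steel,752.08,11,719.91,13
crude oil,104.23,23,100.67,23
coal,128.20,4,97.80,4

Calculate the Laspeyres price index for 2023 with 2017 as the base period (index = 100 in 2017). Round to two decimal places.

110.65

Laspeyres price index uses base-period quantities as weights.
ΣP(2023)·Q(2017) = 2471.72×6 + 719.91×11 + 100.67×23 + 97.80×4 = 14830.32 + 7919.01 + 2315.41 + 391.2 = 25455.94
ΣP(2017)·Q(2017) = 1970.60×6 + 752.08×11 + 104.23×23 + 128.20×4 = 11823.6 + 8272.88 + 2397.29 + 512.8 = 23006.57
Index = 25455.94 / 23006.57 × 100 = 110.6464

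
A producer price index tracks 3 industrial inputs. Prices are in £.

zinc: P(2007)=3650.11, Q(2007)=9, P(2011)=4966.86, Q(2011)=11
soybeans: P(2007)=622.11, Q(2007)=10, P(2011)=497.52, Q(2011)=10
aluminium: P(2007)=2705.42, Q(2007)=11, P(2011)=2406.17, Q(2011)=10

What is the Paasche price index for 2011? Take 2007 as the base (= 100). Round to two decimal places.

113.95

Paasche price index uses current-period quantities as weights.
ΣP(2011)·Q(2011) = 4966.86×11 + 497.52×10 + 2406.17×10 = 54635.46 + 4975.2 + 24061.7 = 83672.36
ΣP(2007)·Q(2011) = 3650.11×11 + 622.11×10 + 2705.42×10 = 40151.21 + 6221.1 + 27054.2 = 73426.51
Index = 83672.36 / 73426.51 × 100 = 113.9539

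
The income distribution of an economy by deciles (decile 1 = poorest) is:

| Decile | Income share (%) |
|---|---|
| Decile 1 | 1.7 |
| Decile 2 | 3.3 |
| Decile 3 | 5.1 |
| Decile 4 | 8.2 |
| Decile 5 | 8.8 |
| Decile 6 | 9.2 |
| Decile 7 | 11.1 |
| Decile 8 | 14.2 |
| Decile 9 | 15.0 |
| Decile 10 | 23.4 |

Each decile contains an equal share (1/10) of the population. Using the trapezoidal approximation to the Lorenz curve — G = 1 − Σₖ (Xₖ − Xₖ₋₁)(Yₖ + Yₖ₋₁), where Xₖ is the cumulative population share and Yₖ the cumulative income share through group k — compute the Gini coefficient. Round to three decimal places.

Cumulative income shares Yₖ: 0.0170, 0.0500, 0.1010, 0.1830, 0.2710, 0.3630, 0.4740, 0.6160, 0.7660, 1.0000
Σ (Xₖ−Xₖ₋₁)(Yₖ+Yₖ₋₁) = (1/10)(0.0170+0.0000) + (1/10)(0.0500+0.0170) + (1/10)(0.1010+0.0500) + (1/10)(0.1830+0.1010) + (1/10)(0.2710+0.1830) + (1/10)(0.3630+0.2710) + (1/10)(0.4740+0.3630) + (1/10)(0.6160+0.4740) + (1/10)(0.7660+0.6160) + (1/10)(1.0000+0.7660)
  = 0.0017 + 0.0067 + 0.0151 + 0.0284 + 0.0454 + 0.0634 + 0.0837 + 0.1090 + 0.1382 + 0.1766 = 0.6682
G = 1 − 0.6682 = 0.3318

0.332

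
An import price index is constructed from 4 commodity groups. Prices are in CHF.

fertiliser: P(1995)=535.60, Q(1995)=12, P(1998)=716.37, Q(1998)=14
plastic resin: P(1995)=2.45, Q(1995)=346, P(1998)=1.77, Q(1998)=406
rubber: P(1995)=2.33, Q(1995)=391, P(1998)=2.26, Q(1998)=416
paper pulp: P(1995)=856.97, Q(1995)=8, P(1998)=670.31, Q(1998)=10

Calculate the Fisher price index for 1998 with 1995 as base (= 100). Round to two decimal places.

Laspeyres component (base-period weights):
ΣP(1998)Q(1995) = 716.37×12 + 1.77×346 + 2.26×391 + 670.31×8 = 8596.44 + 612.42 + 883.66 + 5362.48 = 15455
ΣP(1995)Q(1995) = 535.60×12 + 2.45×346 + 2.33×391 + 856.97×8 = 6427.2 + 847.7 + 911.03 + 6855.76 = 15041.69
L = 15455 / 15041.69 × 100 = 102.7478
Paasche component (current-period weights):
ΣP(1998)Q(1998) = 716.37×14 + 1.77×406 + 2.26×416 + 670.31×10 = 10029.18 + 718.62 + 940.16 + 6703.1 = 18391.06
ΣP(1995)Q(1998) = 535.60×14 + 2.45×406 + 2.33×416 + 856.97×10 = 7498.4 + 994.7 + 969.28 + 8569.7 = 18032.08
P = 18391.06 / 18032.08 × 100 = 101.9908
Fisher = √(L × P) = √(102.7478 × 101.9908) = 102.3686

102.37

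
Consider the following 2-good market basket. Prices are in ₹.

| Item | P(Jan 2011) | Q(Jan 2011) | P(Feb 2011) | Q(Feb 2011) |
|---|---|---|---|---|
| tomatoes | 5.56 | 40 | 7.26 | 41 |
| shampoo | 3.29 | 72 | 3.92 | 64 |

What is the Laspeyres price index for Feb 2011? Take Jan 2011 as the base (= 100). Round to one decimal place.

124.7

Laspeyres price index uses base-period quantities as weights.
ΣP(Feb 2011)·Q(Jan 2011) = 7.26×40 + 3.92×72 = 290.4 + 282.24 = 572.64
ΣP(Jan 2011)·Q(Jan 2011) = 5.56×40 + 3.29×72 = 222.4 + 236.88 = 459.28
Index = 572.64 / 459.28 × 100 = 124.6821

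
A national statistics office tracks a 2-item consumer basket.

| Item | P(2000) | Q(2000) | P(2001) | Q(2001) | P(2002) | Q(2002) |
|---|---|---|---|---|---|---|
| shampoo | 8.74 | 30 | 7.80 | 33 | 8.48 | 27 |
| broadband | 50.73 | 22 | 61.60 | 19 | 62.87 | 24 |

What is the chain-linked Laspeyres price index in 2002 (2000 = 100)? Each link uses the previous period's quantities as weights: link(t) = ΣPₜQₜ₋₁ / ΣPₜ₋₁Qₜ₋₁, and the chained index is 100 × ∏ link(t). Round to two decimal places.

Link 2000→2001:
ΣP(2001)Q(2000) = 7.80×30 + 61.60×22 = 234 + 1355.2 = 1589.2
ΣP(2000)Q(2000) = 8.74×30 + 50.73×22 = 262.2 + 1116.06 = 1378.26
link = 1589.2/1378.26 = 1.153048
Link 2001→2002:
ΣP(2002)Q(2001) = 8.48×33 + 62.87×19 = 279.84 + 1194.53 = 1474.37
ΣP(2001)Q(2001) = 7.80×33 + 61.60×19 = 257.4 + 1170.4 = 1427.8
link = 1474.37/1427.8 = 1.032617
Chained index = 100 × 1.153048 × 1.032617 = 119.0657

119.07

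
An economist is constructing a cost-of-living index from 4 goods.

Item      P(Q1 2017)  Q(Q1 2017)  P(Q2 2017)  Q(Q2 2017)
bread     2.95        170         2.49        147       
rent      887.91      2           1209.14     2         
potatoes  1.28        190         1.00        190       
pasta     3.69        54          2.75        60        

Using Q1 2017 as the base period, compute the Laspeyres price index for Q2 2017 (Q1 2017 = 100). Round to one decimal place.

116.9

Laspeyres price index uses base-period quantities as weights.
ΣP(Q2 2017)·Q(Q1 2017) = 2.49×170 + 1209.14×2 + 1.00×190 + 2.75×54 = 423.3 + 2418.28 + 190 + 148.5 = 3180.08
ΣP(Q1 2017)·Q(Q1 2017) = 2.95×170 + 887.91×2 + 1.28×190 + 3.69×54 = 501.5 + 1775.82 + 243.2 + 199.26 = 2719.78
Index = 3180.08 / 2719.78 × 100 = 116.9242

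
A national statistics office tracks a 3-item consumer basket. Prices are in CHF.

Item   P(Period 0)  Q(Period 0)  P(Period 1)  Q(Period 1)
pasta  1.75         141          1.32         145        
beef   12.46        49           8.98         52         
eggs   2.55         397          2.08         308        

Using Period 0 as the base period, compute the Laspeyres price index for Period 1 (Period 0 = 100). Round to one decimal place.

77.7

Laspeyres price index uses base-period quantities as weights.
ΣP(Period 1)·Q(Period 0) = 1.32×141 + 8.98×49 + 2.08×397 = 186.12 + 440.02 + 825.76 = 1451.9
ΣP(Period 0)·Q(Period 0) = 1.75×141 + 12.46×49 + 2.55×397 = 246.75 + 610.54 + 1012.35 = 1869.64
Index = 1451.9 / 1869.64 × 100 = 77.6567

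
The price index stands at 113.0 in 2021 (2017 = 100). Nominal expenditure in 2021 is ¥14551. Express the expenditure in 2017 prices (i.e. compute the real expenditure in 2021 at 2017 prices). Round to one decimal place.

12877.0

Real = Nominal ÷ (Index/100) = 14551 ÷ (113.0/100)
     = 14551 ÷ 1.130 = 12876.9912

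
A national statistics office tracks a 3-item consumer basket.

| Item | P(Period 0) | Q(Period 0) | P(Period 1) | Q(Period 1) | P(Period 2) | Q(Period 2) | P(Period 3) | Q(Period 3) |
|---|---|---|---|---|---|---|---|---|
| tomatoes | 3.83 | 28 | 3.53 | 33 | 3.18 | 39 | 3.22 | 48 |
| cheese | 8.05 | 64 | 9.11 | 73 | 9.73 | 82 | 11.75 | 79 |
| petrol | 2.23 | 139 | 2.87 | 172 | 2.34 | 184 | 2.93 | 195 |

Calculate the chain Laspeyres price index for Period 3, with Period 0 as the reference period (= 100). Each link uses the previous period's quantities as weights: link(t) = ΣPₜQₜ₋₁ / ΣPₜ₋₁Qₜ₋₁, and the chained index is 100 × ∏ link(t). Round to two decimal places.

Link Period 0→Period 1:
ΣP(Period 1)Q(Period 0) = 3.53×28 + 9.11×64 + 2.87×139 = 98.84 + 583.04 + 398.93 = 1080.81
ΣP(Period 0)Q(Period 0) = 3.83×28 + 8.05×64 + 2.23×139 = 107.24 + 515.2 + 309.97 = 932.41
link = 1080.81/932.41 = 1.159157
Link Period 1→Period 2:
ΣP(Period 2)Q(Period 1) = 3.18×33 + 9.73×73 + 2.34×172 = 104.94 + 710.29 + 402.48 = 1217.71
ΣP(Period 1)Q(Period 1) = 3.53×33 + 9.11×73 + 2.87×172 = 116.49 + 665.03 + 493.64 = 1275.16
link = 1217.71/1275.16 = 0.954947
Link Period 2→Period 3:
ΣP(Period 3)Q(Period 2) = 3.22×39 + 11.75×82 + 2.93×184 = 125.58 + 963.5 + 539.12 = 1628.2
ΣP(Period 2)Q(Period 2) = 3.18×39 + 9.73×82 + 2.34×184 = 124.02 + 797.86 + 430.56 = 1352.44
link = 1628.2/1352.44 = 1.203898
Chained index = 100 × 1.159157 × 0.954947 × 1.203898 = 133.2635

133.26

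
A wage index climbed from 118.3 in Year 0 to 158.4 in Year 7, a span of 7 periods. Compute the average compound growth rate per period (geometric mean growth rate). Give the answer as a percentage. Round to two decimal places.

Growth factor = (158.4/118.3)^(1/7) = (1.338969)^(1/7) = 1.042582
Growth rate = 1.042582 − 1 = 0.042582 = 4.2582%

4.26%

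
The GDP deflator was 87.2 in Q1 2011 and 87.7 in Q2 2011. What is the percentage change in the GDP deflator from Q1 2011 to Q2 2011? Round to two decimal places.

Change = (87.7 − 87.2) / 87.2 × 100
       = 0.5 / 87.2 × 100 = 0.5734%

0.57%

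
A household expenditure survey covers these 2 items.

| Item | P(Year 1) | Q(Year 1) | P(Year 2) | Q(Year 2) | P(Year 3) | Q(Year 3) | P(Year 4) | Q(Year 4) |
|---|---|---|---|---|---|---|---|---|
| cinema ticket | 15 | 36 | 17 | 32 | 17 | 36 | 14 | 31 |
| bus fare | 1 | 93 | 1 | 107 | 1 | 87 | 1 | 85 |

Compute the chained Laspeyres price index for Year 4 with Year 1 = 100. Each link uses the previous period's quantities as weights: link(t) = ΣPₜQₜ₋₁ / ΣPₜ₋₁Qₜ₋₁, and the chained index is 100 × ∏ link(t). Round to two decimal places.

94.17

Link Year 1→Year 2:
ΣP(Year 2)Q(Year 1) = 17×36 + 1×93 = 612 + 93 = 705
ΣP(Year 1)Q(Year 1) = 15×36 + 1×93 = 540 + 93 = 633
link = 705/633 = 1.113744
Link Year 2→Year 3:
ΣP(Year 3)Q(Year 2) = 17×32 + 1×107 = 544 + 107 = 651
ΣP(Year 2)Q(Year 2) = 17×32 + 1×107 = 544 + 107 = 651
link = 651/651 = 1.000000
Link Year 3→Year 4:
ΣP(Year 4)Q(Year 3) = 14×36 + 1×87 = 504 + 87 = 591
ΣP(Year 3)Q(Year 3) = 17×36 + 1×87 = 612 + 87 = 699
link = 591/699 = 0.845494
Chained index = 100 × 1.113744 × 1.000000 × 0.845494 = 94.1663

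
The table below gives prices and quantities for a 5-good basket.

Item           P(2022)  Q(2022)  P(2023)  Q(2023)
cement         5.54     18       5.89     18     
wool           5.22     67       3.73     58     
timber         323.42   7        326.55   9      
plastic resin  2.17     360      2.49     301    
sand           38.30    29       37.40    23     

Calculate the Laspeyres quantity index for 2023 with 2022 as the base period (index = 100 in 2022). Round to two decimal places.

105.26

Laspeyres quantity index uses base-period prices as weights.
ΣP(2022)·Q(2023) = 5.54×18 + 5.22×58 + 323.42×9 + 2.17×301 + 38.30×23 = 99.72 + 302.76 + 2910.78 + 653.17 + 880.9 = 4847.33
ΣP(2022)·Q(2022) = 5.54×18 + 5.22×67 + 323.42×7 + 2.17×360 + 38.30×29 = 99.72 + 349.74 + 2263.94 + 781.2 + 1110.7 = 4605.3
Index = 4847.33 / 4605.3 × 100 = 105.2555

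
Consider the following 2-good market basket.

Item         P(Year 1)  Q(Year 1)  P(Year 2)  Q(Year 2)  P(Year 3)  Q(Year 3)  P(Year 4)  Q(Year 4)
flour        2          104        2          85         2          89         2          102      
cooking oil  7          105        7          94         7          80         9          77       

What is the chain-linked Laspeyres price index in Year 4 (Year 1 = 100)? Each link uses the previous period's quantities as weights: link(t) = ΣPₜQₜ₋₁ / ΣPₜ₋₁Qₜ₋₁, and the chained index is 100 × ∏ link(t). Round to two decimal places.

121.68

Link Year 1→Year 2:
ΣP(Year 2)Q(Year 1) = 2×104 + 7×105 = 208 + 735 = 943
ΣP(Year 1)Q(Year 1) = 2×104 + 7×105 = 208 + 735 = 943
link = 943/943 = 1.000000
Link Year 2→Year 3:
ΣP(Year 3)Q(Year 2) = 2×85 + 7×94 = 170 + 658 = 828
ΣP(Year 2)Q(Year 2) = 2×85 + 7×94 = 170 + 658 = 828
link = 828/828 = 1.000000
Link Year 3→Year 4:
ΣP(Year 4)Q(Year 3) = 2×89 + 9×80 = 178 + 720 = 898
ΣP(Year 3)Q(Year 3) = 2×89 + 7×80 = 178 + 560 = 738
link = 898/738 = 1.216802
Chained index = 100 × 1.000000 × 1.000000 × 1.216802 = 121.6802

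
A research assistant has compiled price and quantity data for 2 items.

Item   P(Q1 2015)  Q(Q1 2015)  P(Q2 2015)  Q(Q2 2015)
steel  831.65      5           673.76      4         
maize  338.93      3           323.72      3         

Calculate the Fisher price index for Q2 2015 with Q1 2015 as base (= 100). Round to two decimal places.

Laspeyres component (base-period weights):
ΣP(Q2 2015)Q(Q1 2015) = 673.76×5 + 323.72×3 = 3368.8 + 971.16 = 4339.96
ΣP(Q1 2015)Q(Q1 2015) = 831.65×5 + 338.93×3 = 4158.25 + 1016.79 = 5175.04
L = 4339.96 / 5175.04 × 100 = 83.8633
Paasche component (current-period weights):
ΣP(Q2 2015)Q(Q2 2015) = 673.76×4 + 323.72×3 = 2695.04 + 971.16 = 3666.2
ΣP(Q1 2015)Q(Q2 2015) = 831.65×4 + 338.93×3 = 3326.6 + 1016.79 = 4343.39
P = 3666.2 / 4343.39 × 100 = 84.4087
Fisher = √(L × P) = √(83.8633 × 84.4087) = 84.1356

84.14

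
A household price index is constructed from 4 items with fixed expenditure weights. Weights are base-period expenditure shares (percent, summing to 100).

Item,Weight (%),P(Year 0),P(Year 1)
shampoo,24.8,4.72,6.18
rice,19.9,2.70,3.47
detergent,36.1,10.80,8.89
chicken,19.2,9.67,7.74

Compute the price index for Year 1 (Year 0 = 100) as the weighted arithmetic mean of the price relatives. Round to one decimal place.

103.1

shampoo: 24.8 × (6.18/4.72) = 24.8 × 1.309322 = 32.4712
rice: 19.9 × (3.47/2.70) = 19.9 × 1.285185 = 25.5752
detergent: 36.1 × (8.89/10.80) = 36.1 × 0.823148 = 29.7156
chicken: 19.2 × (7.74/9.67) = 19.2 × 0.800414 = 15.3679
Index = Σ wᵢ·(p₁ᵢ/p₀ᵢ) = 32.4712 + 25.5752 + 29.7156 + 15.3679 = 103.1300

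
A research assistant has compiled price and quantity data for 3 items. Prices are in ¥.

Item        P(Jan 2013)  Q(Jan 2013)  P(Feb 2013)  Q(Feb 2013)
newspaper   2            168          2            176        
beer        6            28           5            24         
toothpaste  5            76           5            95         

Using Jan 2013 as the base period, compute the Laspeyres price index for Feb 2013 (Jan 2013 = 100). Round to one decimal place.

Laspeyres price index uses base-period quantities as weights.
ΣP(Feb 2013)·Q(Jan 2013) = 2×168 + 5×28 + 5×76 = 336 + 140 + 380 = 856
ΣP(Jan 2013)·Q(Jan 2013) = 2×168 + 6×28 + 5×76 = 336 + 168 + 380 = 884
Index = 856 / 884 × 100 = 96.8326

96.8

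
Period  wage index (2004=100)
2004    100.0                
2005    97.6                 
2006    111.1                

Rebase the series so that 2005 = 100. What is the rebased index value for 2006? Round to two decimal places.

Rebased(2006) = 111.1 / 97.6 × 100 = 113.8320

113.83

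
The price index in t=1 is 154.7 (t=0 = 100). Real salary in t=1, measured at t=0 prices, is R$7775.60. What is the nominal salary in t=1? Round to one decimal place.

12028.9

Nominal = Real × (Index/100) = 7775.60 × (154.7/100)
        = 7775.60 × 1.547 = 12028.8532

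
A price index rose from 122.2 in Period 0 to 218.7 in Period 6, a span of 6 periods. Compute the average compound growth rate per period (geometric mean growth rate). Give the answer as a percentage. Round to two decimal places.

Growth factor = (218.7/122.2)^(1/6) = (1.789689)^(1/6) = 1.101868
Growth rate = 1.101868 − 1 = 0.101868 = 10.1868%

10.19%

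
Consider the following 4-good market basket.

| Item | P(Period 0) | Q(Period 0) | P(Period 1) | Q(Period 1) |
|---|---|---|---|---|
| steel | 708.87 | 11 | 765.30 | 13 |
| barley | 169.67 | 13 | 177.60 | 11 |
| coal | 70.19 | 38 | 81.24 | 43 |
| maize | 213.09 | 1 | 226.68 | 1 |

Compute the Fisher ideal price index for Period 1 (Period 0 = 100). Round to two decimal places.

109.07

Laspeyres component (base-period weights):
ΣP(Period 1)Q(Period 0) = 765.30×11 + 177.60×13 + 81.24×38 + 226.68×1 = 8418.3 + 2308.8 + 3087.12 + 226.68 = 14040.9
ΣP(Period 0)Q(Period 0) = 708.87×11 + 169.67×13 + 70.19×38 + 213.09×1 = 7797.57 + 2205.71 + 2667.22 + 213.09 = 12883.59
L = 14040.9 / 12883.59 × 100 = 108.9828
Paasche component (current-period weights):
ΣP(Period 1)Q(Period 1) = 765.30×13 + 177.60×11 + 81.24×43 + 226.68×1 = 9948.9 + 1953.6 + 3493.32 + 226.68 = 15622.5
ΣP(Period 0)Q(Period 1) = 708.87×13 + 169.67×11 + 70.19×43 + 213.09×1 = 9215.31 + 1866.37 + 3018.17 + 213.09 = 14312.94
P = 15622.5 / 14312.94 × 100 = 109.1495
Fisher = √(L × P) = √(108.9828 × 109.1495) = 109.0661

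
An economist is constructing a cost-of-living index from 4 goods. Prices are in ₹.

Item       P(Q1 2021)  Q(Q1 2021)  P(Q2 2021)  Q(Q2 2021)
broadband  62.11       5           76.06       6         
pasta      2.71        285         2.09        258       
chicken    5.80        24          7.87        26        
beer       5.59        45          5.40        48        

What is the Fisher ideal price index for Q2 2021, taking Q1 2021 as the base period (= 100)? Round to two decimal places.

Laspeyres component (base-period weights):
ΣP(Q2 2021)Q(Q1 2021) = 76.06×5 + 2.09×285 + 7.87×24 + 5.40×45 = 380.3 + 595.65 + 188.88 + 243 = 1407.83
ΣP(Q1 2021)Q(Q1 2021) = 62.11×5 + 2.71×285 + 5.80×24 + 5.59×45 = 310.55 + 772.35 + 139.2 + 251.55 = 1473.65
L = 1407.83 / 1473.65 × 100 = 95.5335
Paasche component (current-period weights):
ΣP(Q2 2021)Q(Q2 2021) = 76.06×6 + 2.09×258 + 7.87×26 + 5.40×48 = 456.36 + 539.22 + 204.62 + 259.2 = 1459.4
ΣP(Q1 2021)Q(Q2 2021) = 62.11×6 + 2.71×258 + 5.80×26 + 5.59×48 = 372.66 + 699.18 + 150.8 + 268.32 = 1490.96
P = 1459.4 / 1490.96 × 100 = 97.8832
Fisher = √(L × P) = √(95.5335 × 97.8832) = 96.7013

96.70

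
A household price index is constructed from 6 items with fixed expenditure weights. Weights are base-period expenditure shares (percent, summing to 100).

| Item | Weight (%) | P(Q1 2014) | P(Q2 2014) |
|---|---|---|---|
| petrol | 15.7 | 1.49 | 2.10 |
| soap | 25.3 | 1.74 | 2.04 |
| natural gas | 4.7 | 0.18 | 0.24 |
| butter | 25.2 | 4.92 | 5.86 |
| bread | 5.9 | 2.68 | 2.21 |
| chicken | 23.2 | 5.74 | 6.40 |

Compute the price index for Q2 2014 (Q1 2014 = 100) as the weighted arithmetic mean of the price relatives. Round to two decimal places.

petrol: 15.7 × (2.10/1.49) = 15.7 × 1.409396 = 22.1275
soap: 25.3 × (2.04/1.74) = 25.3 × 1.172414 = 29.6621
natural gas: 4.7 × (0.24/0.18) = 4.7 × 1.333333 = 6.2667
butter: 25.2 × (5.86/4.92) = 25.2 × 1.191057 = 30.0146
bread: 5.9 × (2.21/2.68) = 5.9 × 0.824627 = 4.8653
chicken: 23.2 × (6.40/5.74) = 23.2 × 1.114983 = 25.8676
Index = Σ wᵢ·(p₁ᵢ/p₀ᵢ) = 22.1275 + 29.6621 + 6.2667 + 30.0146 + 4.8653 + 25.8676 = 118.8038

118.80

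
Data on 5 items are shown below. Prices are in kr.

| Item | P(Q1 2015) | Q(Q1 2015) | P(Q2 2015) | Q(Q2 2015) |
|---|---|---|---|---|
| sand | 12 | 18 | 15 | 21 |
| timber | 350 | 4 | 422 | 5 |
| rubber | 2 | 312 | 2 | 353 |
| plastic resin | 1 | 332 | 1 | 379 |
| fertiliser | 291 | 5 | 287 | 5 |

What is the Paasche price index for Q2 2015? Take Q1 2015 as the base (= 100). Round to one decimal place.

Paasche price index uses current-period quantities as weights.
ΣP(Q2 2015)·Q(Q2 2015) = 15×21 + 422×5 + 2×353 + 1×379 + 287×5 = 315 + 2110 + 706 + 379 + 1435 = 4945
ΣP(Q1 2015)·Q(Q2 2015) = 12×21 + 350×5 + 2×353 + 1×379 + 291×5 = 252 + 1750 + 706 + 379 + 1455 = 4542
Index = 4945 / 4542 × 100 = 108.8727

108.9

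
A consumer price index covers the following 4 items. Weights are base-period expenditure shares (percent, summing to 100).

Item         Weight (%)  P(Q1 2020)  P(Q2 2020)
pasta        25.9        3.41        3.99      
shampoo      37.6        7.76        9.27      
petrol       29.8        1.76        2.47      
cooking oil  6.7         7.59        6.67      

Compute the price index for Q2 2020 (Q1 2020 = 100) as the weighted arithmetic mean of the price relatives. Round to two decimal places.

pasta: 25.9 × (3.99/3.41) = 25.9 × 1.170088 = 30.3053
shampoo: 37.6 × (9.27/7.76) = 37.6 × 1.194588 = 44.9165
petrol: 29.8 × (2.47/1.76) = 29.8 × 1.403409 = 41.8216
cooking oil: 6.7 × (6.67/7.59) = 6.7 × 0.878788 = 5.8879
Index = Σ wᵢ·(p₁ᵢ/p₀ᵢ) = 30.3053 + 44.9165 + 41.8216 + 5.8879 = 122.9312

122.93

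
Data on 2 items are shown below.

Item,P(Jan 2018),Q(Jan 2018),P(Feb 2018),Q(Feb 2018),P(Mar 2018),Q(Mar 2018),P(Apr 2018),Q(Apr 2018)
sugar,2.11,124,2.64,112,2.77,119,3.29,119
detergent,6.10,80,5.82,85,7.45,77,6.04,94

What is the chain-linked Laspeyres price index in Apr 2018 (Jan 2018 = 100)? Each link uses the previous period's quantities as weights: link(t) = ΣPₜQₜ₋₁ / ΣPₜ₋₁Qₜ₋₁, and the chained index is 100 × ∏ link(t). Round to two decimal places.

119.74

Link Jan 2018→Feb 2018:
ΣP(Feb 2018)Q(Jan 2018) = 2.64×124 + 5.82×80 = 327.36 + 465.6 = 792.96
ΣP(Jan 2018)Q(Jan 2018) = 2.11×124 + 6.10×80 = 261.64 + 488 = 749.64
link = 792.96/749.64 = 1.057788
Link Feb 2018→Mar 2018:
ΣP(Mar 2018)Q(Feb 2018) = 2.77×112 + 7.45×85 = 310.24 + 633.25 = 943.49
ΣP(Feb 2018)Q(Feb 2018) = 2.64×112 + 5.82×85 = 295.68 + 494.7 = 790.38
link = 943.49/790.38 = 1.193717
Link Mar 2018→Apr 2018:
ΣP(Apr 2018)Q(Mar 2018) = 3.29×119 + 6.04×77 = 391.51 + 465.08 = 856.59
ΣP(Mar 2018)Q(Mar 2018) = 2.77×119 + 7.45×77 = 329.63 + 573.65 = 903.28
link = 856.59/903.28 = 0.948311
Chained index = 100 × 1.057788 × 1.193717 × 0.948311 = 119.7431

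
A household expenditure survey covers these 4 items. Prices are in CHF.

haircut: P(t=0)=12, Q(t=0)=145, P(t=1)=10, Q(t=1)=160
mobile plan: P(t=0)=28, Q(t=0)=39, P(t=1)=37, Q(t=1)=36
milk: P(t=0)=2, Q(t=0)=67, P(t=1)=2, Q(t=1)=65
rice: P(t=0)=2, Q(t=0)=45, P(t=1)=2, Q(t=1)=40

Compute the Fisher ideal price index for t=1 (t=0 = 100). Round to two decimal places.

Laspeyres component (base-period weights):
ΣP(t=1)Q(t=0) = 10×145 + 37×39 + 2×67 + 2×45 = 1450 + 1443 + 134 + 90 = 3117
ΣP(t=0)Q(t=0) = 12×145 + 28×39 + 2×67 + 2×45 = 1740 + 1092 + 134 + 90 = 3056
L = 3117 / 3056 × 100 = 101.9961
Paasche component (current-period weights):
ΣP(t=1)Q(t=1) = 10×160 + 37×36 + 2×65 + 2×40 = 1600 + 1332 + 130 + 80 = 3142
ΣP(t=0)Q(t=1) = 12×160 + 28×36 + 2×65 + 2×40 = 1920 + 1008 + 130 + 80 = 3138
P = 3142 / 3138 × 100 = 100.1275
Fisher = √(L × P) = √(101.9961 × 100.1275) = 101.0575

101.06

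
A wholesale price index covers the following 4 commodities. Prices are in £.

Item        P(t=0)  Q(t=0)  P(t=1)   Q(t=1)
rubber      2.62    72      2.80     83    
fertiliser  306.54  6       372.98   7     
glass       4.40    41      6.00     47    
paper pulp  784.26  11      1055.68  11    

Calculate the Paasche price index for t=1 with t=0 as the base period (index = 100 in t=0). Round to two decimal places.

131.62

Paasche price index uses current-period quantities as weights.
ΣP(t=1)·Q(t=1) = 2.80×83 + 372.98×7 + 6.00×47 + 1055.68×11 = 232.4 + 2610.86 + 282 + 11612.48 = 14737.74
ΣP(t=0)·Q(t=1) = 2.62×83 + 306.54×7 + 4.40×47 + 784.26×11 = 217.46 + 2145.78 + 206.8 + 8626.86 = 11196.9
Index = 14737.74 / 11196.9 × 100 = 131.6234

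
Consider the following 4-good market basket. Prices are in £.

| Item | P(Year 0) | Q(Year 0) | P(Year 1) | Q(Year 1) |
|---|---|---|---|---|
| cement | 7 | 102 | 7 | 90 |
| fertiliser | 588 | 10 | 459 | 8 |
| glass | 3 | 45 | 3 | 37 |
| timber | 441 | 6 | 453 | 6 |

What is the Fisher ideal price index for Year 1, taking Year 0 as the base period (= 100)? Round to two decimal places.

87.57

Laspeyres component (base-period weights):
ΣP(Year 1)Q(Year 0) = 7×102 + 459×10 + 3×45 + 453×6 = 714 + 4590 + 135 + 2718 = 8157
ΣP(Year 0)Q(Year 0) = 7×102 + 588×10 + 3×45 + 441×6 = 714 + 5880 + 135 + 2646 = 9375
L = 8157 / 9375 × 100 = 87.0080
Paasche component (current-period weights):
ΣP(Year 1)Q(Year 1) = 7×90 + 459×8 + 3×37 + 453×6 = 630 + 3672 + 111 + 2718 = 7131
ΣP(Year 0)Q(Year 1) = 7×90 + 588×8 + 3×37 + 441×6 = 630 + 4704 + 111 + 2646 = 8091
P = 7131 / 8091 × 100 = 88.1350
Fisher = √(L × P) = √(87.0080 × 88.1350) = 87.5697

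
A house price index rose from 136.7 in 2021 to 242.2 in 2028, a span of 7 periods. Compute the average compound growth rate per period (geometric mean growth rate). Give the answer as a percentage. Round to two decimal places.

Growth factor = (242.2/136.7)^(1/7) = (1.771763)^(1/7) = 1.085142
Growth rate = 1.085142 − 1 = 0.085142 = 8.5142%

8.51%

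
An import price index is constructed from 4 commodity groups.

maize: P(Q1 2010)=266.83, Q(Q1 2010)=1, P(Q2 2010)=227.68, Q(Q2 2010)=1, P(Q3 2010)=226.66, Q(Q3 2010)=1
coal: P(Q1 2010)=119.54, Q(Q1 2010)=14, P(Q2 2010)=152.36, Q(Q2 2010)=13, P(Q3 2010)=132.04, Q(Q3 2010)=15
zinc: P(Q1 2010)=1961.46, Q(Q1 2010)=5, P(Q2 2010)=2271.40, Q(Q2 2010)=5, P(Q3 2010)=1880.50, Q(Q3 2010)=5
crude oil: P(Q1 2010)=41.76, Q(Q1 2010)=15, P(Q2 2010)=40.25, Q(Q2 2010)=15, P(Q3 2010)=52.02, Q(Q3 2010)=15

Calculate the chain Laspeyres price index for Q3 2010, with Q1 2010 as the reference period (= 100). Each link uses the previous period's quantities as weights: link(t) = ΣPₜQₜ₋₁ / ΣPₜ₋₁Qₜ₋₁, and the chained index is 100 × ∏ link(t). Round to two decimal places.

Link Q1 2010→Q2 2010:
ΣP(Q2 2010)Q(Q1 2010) = 227.68×1 + 152.36×14 + 2271.40×5 + 40.25×15 = 227.68 + 2133.04 + 11357 + 603.75 = 14321.47
ΣP(Q1 2010)Q(Q1 2010) = 266.83×1 + 119.54×14 + 1961.46×5 + 41.76×15 = 266.83 + 1673.56 + 9807.3 + 626.4 = 12374.09
link = 14321.47/12374.09 = 1.157376
Link Q2 2010→Q3 2010:
ΣP(Q3 2010)Q(Q2 2010) = 226.66×1 + 132.04×13 + 1880.50×5 + 52.02×15 = 226.66 + 1716.52 + 9402.5 + 780.3 = 12125.98
ΣP(Q2 2010)Q(Q2 2010) = 227.68×1 + 152.36×13 + 2271.40×5 + 40.25×15 = 227.68 + 1980.68 + 11357 + 603.75 = 14169.11
link = 12125.98/14169.11 = 0.855804
Chained index = 100 × 1.157376 × 0.855804 = 99.0487

99.05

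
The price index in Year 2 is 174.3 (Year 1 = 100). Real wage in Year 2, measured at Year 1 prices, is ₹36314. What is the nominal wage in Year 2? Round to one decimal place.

63295.3

Nominal = Real × (Index/100) = 36314 × (174.3/100)
        = 36314 × 1.743 = 63295.3020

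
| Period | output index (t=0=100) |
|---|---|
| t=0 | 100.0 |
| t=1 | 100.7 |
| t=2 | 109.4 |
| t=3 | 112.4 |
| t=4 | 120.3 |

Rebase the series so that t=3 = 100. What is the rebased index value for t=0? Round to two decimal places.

88.97

Rebased(t=0) = 100.0 / 112.4 × 100 = 88.9680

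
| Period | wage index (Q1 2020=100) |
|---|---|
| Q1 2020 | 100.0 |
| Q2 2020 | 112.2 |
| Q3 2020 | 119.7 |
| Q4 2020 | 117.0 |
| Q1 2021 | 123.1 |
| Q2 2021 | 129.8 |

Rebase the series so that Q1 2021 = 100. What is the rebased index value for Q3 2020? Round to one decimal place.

97.2

Rebased(Q3 2020) = 119.7 / 123.1 × 100 = 97.2380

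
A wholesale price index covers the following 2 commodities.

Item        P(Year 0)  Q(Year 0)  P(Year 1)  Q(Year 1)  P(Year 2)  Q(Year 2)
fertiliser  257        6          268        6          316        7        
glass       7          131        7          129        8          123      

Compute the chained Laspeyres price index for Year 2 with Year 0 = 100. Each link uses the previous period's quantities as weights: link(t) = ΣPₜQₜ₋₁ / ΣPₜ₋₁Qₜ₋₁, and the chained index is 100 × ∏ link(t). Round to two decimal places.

Link Year 0→Year 1:
ΣP(Year 1)Q(Year 0) = 268×6 + 7×131 = 1608 + 917 = 2525
ΣP(Year 0)Q(Year 0) = 257×6 + 7×131 = 1542 + 917 = 2459
link = 2525/2459 = 1.026840
Link Year 1→Year 2:
ΣP(Year 2)Q(Year 1) = 316×6 + 8×129 = 1896 + 1032 = 2928
ΣP(Year 1)Q(Year 1) = 268×6 + 7×129 = 1608 + 903 = 2511
link = 2928/2511 = 1.166069
Chained index = 100 × 1.026840 × 1.166069 = 119.7367

119.74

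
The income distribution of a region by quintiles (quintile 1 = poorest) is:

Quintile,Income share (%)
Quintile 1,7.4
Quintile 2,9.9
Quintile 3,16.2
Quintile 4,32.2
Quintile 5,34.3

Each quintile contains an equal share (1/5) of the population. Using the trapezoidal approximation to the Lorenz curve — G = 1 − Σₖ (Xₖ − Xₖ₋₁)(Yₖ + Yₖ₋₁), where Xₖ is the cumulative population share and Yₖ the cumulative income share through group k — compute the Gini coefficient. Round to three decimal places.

0.304

Cumulative income shares Yₖ: 0.0740, 0.1730, 0.3350, 0.6570, 1.0000
Σ (Xₖ−Xₖ₋₁)(Yₖ+Yₖ₋₁) = (1/5)(0.0740+0.0000) + (1/5)(0.1730+0.0740) + (1/5)(0.3350+0.1730) + (1/5)(0.6570+0.3350) + (1/5)(1.0000+0.6570)
  = 0.0148 + 0.0494 + 0.1016 + 0.1984 + 0.3314 = 0.6956
G = 1 − 0.6956 = 0.3044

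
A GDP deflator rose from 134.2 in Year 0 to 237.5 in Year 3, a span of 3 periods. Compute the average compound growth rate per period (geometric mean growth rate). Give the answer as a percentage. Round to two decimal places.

Growth factor = (237.5/134.2)^(1/3) = (1.769747)^(1/3) = 1.209587
Growth rate = 1.209587 − 1 = 0.209587 = 20.9587%

20.96%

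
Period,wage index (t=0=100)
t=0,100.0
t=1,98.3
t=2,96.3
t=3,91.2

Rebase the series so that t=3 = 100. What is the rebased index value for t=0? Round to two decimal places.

109.65

Rebased(t=0) = 100.0 / 91.2 × 100 = 109.6491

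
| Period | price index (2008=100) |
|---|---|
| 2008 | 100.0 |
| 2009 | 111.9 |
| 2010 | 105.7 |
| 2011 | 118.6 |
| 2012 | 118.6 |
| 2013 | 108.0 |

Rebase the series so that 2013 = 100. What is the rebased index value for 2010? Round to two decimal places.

97.87

Rebased(2010) = 105.7 / 108.0 × 100 = 97.8704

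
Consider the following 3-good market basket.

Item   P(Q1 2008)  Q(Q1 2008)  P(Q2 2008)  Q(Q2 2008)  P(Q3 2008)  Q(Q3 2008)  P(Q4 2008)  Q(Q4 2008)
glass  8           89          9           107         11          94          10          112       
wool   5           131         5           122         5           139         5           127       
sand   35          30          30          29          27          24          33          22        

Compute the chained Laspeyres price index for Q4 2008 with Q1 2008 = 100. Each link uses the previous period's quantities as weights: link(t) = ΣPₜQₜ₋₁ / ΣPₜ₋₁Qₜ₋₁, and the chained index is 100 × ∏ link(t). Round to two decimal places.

Link Q1 2008→Q2 2008:
ΣP(Q2 2008)Q(Q1 2008) = 9×89 + 5×131 + 30×30 = 801 + 655 + 900 = 2356
ΣP(Q1 2008)Q(Q1 2008) = 8×89 + 5×131 + 35×30 = 712 + 655 + 1050 = 2417
link = 2356/2417 = 0.974762
Link Q2 2008→Q3 2008:
ΣP(Q3 2008)Q(Q2 2008) = 11×107 + 5×122 + 27×29 = 1177 + 610 + 783 = 2570
ΣP(Q2 2008)Q(Q2 2008) = 9×107 + 5×122 + 30×29 = 963 + 610 + 870 = 2443
link = 2570/2443 = 1.051985
Link Q3 2008→Q4 2008:
ΣP(Q4 2008)Q(Q3 2008) = 10×94 + 5×139 + 33×24 = 940 + 695 + 792 = 2427
ΣP(Q3 2008)Q(Q3 2008) = 11×94 + 5×139 + 27×24 = 1034 + 695 + 648 = 2377
link = 2427/2377 = 1.021035
Chained index = 100 × 0.974762 × 1.051985 × 1.021035 = 104.7005

104.70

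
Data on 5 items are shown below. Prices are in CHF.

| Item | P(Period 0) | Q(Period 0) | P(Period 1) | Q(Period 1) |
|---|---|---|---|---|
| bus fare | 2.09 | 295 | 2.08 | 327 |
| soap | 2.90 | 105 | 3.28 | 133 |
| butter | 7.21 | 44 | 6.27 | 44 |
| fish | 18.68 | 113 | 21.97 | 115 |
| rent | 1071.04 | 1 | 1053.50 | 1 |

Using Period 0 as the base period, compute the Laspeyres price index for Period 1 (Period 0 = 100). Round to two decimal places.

Laspeyres price index uses base-period quantities as weights.
ΣP(Period 1)·Q(Period 0) = 2.08×295 + 3.28×105 + 6.27×44 + 21.97×113 + 1053.50×1 = 613.6 + 344.4 + 275.88 + 2482.61 + 1053.5 = 4769.99
ΣP(Period 0)·Q(Period 0) = 2.09×295 + 2.90×105 + 7.21×44 + 18.68×113 + 1071.04×1 = 616.55 + 304.5 + 317.24 + 2110.84 + 1071.04 = 4420.17
Index = 4769.99 / 4420.17 × 100 = 107.9142

107.91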